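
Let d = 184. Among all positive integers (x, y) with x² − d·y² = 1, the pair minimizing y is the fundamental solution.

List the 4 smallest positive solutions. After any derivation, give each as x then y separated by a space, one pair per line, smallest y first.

d=184: √d = [13; 1,1,3,2,1,2,1,2,3,1,1,26] (ℓ=12, even), read p_11/q_11
i=0: a=13 ⇒ p=13, q=1
i=1: a=1 ⇒ p=14, q=1
i=2: a=1 ⇒ p=27, q=2
i=3: a=3 ⇒ p=95, q=7
i=4: a=2 ⇒ p=217, q=16
…
i=7: a=1 ⇒ p=1153, q=85
i=8: a=2 ⇒ p=3147, q=232
i=9: a=3 ⇒ p=10594, q=781
i=10: a=1 ⇒ p=13741, q=1013
i=11: a=1 ⇒ p=24335, q=1794
fundamental: x₁=24335, y₁=1794  (since 592192225 − 184·3218436 = 1)
(x_2, y_2) = (24335·24335 + 184·1794·1794, 24335·1794 + 1794·24335) = (1184384449, 87313980)
(x_3, y_3) = (24335·1184384449 + 184·1794·87313980, 24335·87313980 + 1794·1184384449) = (57643991108495, 4249571404806)
(x_4, y_4) = (24335·57643991108495 + 184·1794·4249571404806, 24335·4249571404806 + 1794·57643991108495) = (2805533046066067201, 206826640184594040)

24335 1794
1184384449 87313980
57643991108495 4249571404806
2805533046066067201 206826640184594040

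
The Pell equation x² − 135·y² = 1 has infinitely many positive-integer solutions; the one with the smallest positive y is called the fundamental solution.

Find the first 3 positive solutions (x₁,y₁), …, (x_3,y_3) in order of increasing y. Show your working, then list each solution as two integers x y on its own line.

244 21
119071 10248
58106404 5001003

d=135: √d = [11; 1,1,1,1,1,1,1,22] (ℓ=8, even), read p_7/q_7
i=0: a=11 ⇒ p=11, q=1
i=1: a=1 ⇒ p=12, q=1
…
i=4: a=1 ⇒ p=58, q=5
…
i=6: a=1 ⇒ p=151, q=13
i=7: a=1 ⇒ p=244, q=21
fundamental: x₁=244, y₁=21  (since 59536 − 135·441 = 1)
k=2:  x_2 = 244·244+135·21·21 = 119071,  y_2 = 244·21+21·244 = 10248
k=3:  x_3 = 244·119071+135·21·10248 = 58106404,  y_3 = 244·10248+21·119071 = 5001003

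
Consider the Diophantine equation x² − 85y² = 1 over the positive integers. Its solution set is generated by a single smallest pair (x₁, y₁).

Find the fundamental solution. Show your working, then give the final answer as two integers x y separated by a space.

285769 30996

d=85: √d = [9; 4,1,1,4,18] (ℓ=5, odd), read p_9/q_9
step 0: (9, 1)  from 9·(1,0) + (0,1)
step 1: (37, 4)  from 4·(9,1) + (1,0)
…
step 3: (83, 9)  from 1·(46,5) + (37,4)
…
step 6: (27926, 3029)  from 4·(6887,747) + (378,41)
step 7: (34813, 3776)  from 1·(27926,3029) + (6887,747)
step 8: (62739, 6805)  from 1·(34813,3776) + (27926,3029)
step 9: (285769, 30996)  from 4·(62739,6805) + (34813,3776)
fundamental: x₁=285769, y₁=30996  (since 81663921361 − 85·960752016 = 1)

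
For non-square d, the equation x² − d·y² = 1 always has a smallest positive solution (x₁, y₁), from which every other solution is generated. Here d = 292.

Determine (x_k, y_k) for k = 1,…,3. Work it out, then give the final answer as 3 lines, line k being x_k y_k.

2281249 133500
10408194000001 609093483000
47487364308614281249 2778987798000400500

√292 → a₀=17, period (11,2,1,3,8,3,1,2,11,34); ℓ=10 even so k=9
step 0: (17, 1)  from 17·(1,0) + (0,1)
step 1: (188, 11)  from 11·(17,1) + (1,0)
step 2: (393, 23)  from 2·(188,11) + (17,1)
step 3: (581, 34)  from 1·(393,23) + (188,11)
step 4: (2136, 125)  from 3·(581,34) + (393,23)
step 5: (17669, 1034)  from 8·(2136,125) + (581,34)
step 6: (55143, 3227)  from 3·(17669,1034) + (2136,125)
step 7: (72812, 4261)  from 1·(55143,3227) + (17669,1034)
step 8: (200767, 11749)  from 2·(72812,4261) + (55143,3227)
step 9: (2281249, 133500)  from 11·(200767,11749) + (72812,4261)
fundamental: x₁=2281249, y₁=133500  (since 5204097000001 − 292·17822250000 = 1)
(x_2, y_2) = (2281249·2281249 + 292·133500·133500, 2281249·133500 + 133500·2281249) = (10408194000001, 609093483000)
(x_3, y_3) = (2281249·10408194000001 + 292·133500·609093483000, 2281249·609093483000 + 133500·10408194000001) = (47487364308614281249, 2778987798000400500)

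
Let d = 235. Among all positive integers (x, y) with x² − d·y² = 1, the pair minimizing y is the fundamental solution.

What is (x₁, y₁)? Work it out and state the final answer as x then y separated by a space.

[15; 3,30] for √235; ℓ=2 ⇒ convergent index 1
step 0: (15, 1)  from 15·(1,0) + (0,1)
step 1: (46, 3)  from 3·(15,1) + (1,0)
(x₁, y₁) = (46, 3);  46² − 235·3² = 1 ✓

46 3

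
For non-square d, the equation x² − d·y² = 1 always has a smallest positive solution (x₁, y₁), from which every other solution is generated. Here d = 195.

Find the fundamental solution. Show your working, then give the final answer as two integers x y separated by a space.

√195 = [13; 1,26, …], period ℓ=2 (even) → k=1
k=0  a_k=13  p_k/q_k = 13/1
k=1  a_k=1  p_k/q_k = 14/1
fundamental: x₁=14, y₁=1  (since 196 − 195·1 = 1)

14 1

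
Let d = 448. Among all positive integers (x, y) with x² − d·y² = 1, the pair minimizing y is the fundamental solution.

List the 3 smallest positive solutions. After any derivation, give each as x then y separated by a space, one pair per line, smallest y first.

127 6
32257 1524
8193151 387090

√448 = [21; 6,42, …], period ℓ=2 (even) → k=1
step 0: (21, 1)  from 21·(1,0) + (0,1)
step 1: (127, 6)  from 6·(21,1) + (1,0)
(x₁, y₁) = (127, 6);  127² − 448·6² = 1 ✓
n=2: (127,6)∘(127,6) = (127·127+448·6·6, 127·6+6·127) = (32257,1524)
n=3: (32257,1524)∘(127,6) = (127·32257+448·6·1524, 127·1524+6·32257) = (8193151,387090)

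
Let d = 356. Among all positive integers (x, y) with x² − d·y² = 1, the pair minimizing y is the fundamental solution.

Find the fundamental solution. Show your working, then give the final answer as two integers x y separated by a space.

d=356: √d = [18; 1,6,1,1,2,…,6,1,36] (ℓ=14, even), read p_13/q_13
step 0: (18, 1)  from 18·(1,0) + (0,1)
step 1: (19, 1)  from 1·(18,1) + (1,0)
…
step 3: (151, 8)  from 1·(132,7) + (19,1)
step 4: (283, 15)  from 1·(151,8) + (132,7)
step 5: (717, 38)  from 2·(283,15) + (151,8)
step 6: (1000, 53)  from 1·(717,38) + (283,15)
step 7: (8717, 462)  from 8·(1000,53) + (717,38)
step 8: (9717, 515)  from 1·(8717,462) + (1000,53)
step 9: (28151, 1492)  from 2·(9717,515) + (8717,462)
…
step 11: (66019, 3499)  from 1·(37868,2007) + (28151,1492)
step 12: (433982, 23001)  from 6·(66019,3499) + (37868,2007)
step 13: (500001, 26500)  from 1·(433982,23001) + (66019,3499)
(x₁, y₁) = (500001, 26500);  500001² − 356·26500² = 1 ✓

500001 26500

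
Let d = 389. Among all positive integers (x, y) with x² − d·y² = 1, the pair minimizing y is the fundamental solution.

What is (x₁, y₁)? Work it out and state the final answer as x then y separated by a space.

√389 → a₀=19, period (1,2,1,1,1,1,2,1,38); ℓ=9 odd so k=17
k=0  a_k=19  p_k/q_k = 19/1
…
k=3  a_k=1  p_k/q_k = 79/4
…
k=6  a_k=1  p_k/q_k = 355/18
…
k=16  a_k=2  p_k/q_k = 2376809/120509
k=17  a_k=1  p_k/q_k = 3287049/166660
fundamental: x₁=3287049, y₁=166660  (since 10804691128401 − 389·27775555600 = 1)

3287049 166660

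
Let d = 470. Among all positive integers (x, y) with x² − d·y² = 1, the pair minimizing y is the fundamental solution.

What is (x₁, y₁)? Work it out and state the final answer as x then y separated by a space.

[21; 1,2,8,2,1,42] for √470; ℓ=6 ⇒ convergent index 5
k=0  a_k=21  p_k/q_k = 21/1
…
k=3  a_k=8  p_k/q_k = 542/25
k=4  a_k=2  p_k/q_k = 1149/53
k=5  a_k=1  p_k/q_k = 1691/78
→ (1691, 78).  Check: 1691²=2859481, 470·78²=2859480, difference 1.

1691 78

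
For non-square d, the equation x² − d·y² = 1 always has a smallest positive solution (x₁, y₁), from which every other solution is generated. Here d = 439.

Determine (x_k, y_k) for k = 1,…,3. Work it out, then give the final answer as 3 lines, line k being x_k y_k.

440 21
387199 18480
340734680 16262379

[20; 1,19,1,40] for √439; ℓ=4 ⇒ convergent index 3
k=0  a_k=20  p_k/q_k = 20/1
k=1  a_k=1  p_k/q_k = 21/1
k=2  a_k=19  p_k/q_k = 419/20
k=3  a_k=1  p_k/q_k = 440/21
→ (440, 21).  Check: 440²=193600, 439·21²=193599, difference 1.
(440+21√439)^2 = 387199 + 18480√439
(440+21√439)^3 = 340734680 + 16262379√439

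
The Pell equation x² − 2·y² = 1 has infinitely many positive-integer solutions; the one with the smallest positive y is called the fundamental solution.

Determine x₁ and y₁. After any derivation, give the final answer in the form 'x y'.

√2 → a₀=1, period (2); ℓ=1 odd so k=1
step 0: (1, 1)  from 1·(1,0) + (0,1)
step 1: (3, 2)  from 2·(1,1) + (1,0)
→ (3, 2).  Check: 3²=9, 2·2²=8, difference 1.

3 2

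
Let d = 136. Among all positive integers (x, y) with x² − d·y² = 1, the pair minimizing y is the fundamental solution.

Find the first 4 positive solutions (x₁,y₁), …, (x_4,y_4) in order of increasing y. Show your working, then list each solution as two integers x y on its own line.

√136 = [11; 1,1,1,22, …], period ℓ=4 (even) → k=3
a_0=11:  p_0=11·1+0=11,  q_0=11·0+1=1
a_1=1:  p_1=1·11+1=12,  q_1=1·1+0=1
a_2=1:  p_2=1·12+11=23,  q_2=1·1+1=2
a_3=1:  p_3=1·23+12=35,  q_3=1·2+1=3
→ (35, 3).  Check: 35²=1225, 136·3²=1224, difference 1.
k=2:  x_2 = 35·35+136·3·3 = 2449,  y_2 = 35·3+3·35 = 210
k=3:  x_3 = 35·2449+136·3·210 = 171395,  y_3 = 35·210+3·2449 = 14697
k=4:  x_4 = 35·171395+136·3·14697 = 11995201,  y_4 = 35·14697+3·171395 = 1028580

35 3
2449 210
171395 14697
11995201 1028580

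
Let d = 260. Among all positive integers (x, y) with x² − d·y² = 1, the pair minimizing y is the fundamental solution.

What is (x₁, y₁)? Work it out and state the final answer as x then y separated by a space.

√260 = [16; 8,32, …], period ℓ=2 (even) → k=1
k=0  a_k=16  p_k/q_k = 16/1
k=1  a_k=8  p_k/q_k = 129/8
(x₁, y₁) = (129, 8);  129² − 260·8² = 1 ✓

129 8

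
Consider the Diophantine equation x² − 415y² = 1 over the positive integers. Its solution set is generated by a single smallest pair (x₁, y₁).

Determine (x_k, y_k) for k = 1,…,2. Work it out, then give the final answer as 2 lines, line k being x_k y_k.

√415 → a₀=20, period (2,1,2,4,6,…,1,2,40); ℓ=16 even so k=15
i=0: a=20 ⇒ p=20, q=1
…
i=2: a=1 ⇒ p=61, q=3
…
i=4: a=4 ⇒ p=713, q=35
i=5: a=6 ⇒ p=4441, q=218
i=6: a=1 ⇒ p=5154, q=253
i=7: a=1 ⇒ p=9595, q=471
i=8: a=3 ⇒ p=33939, q=1666
i=9: a=1 ⇒ p=43534, q=2137
…
i=13: a=2 ⇒ p=4730294, q=232201
i=14: a=1 ⇒ p=6841255, q=335824
i=15: a=2 ⇒ p=18412804, q=903849
fundamental: x₁=18412804, y₁=903849  (since 339031351142416 − 415·816943014801 = 1)
(x_2, y_2) = (18412804·18412804 + 415·903849·903849, 18412804·903849 + 903849·18412804) = (678062702284831, 33284788965192)

18412804 903849
678062702284831 33284788965192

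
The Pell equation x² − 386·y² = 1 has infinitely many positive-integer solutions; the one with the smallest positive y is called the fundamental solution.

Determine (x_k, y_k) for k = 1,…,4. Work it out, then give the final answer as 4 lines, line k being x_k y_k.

√386 = [19; 1,1,1,4,1,18,1,4,1,1,1,38, …], period ℓ=12 (even) → k=11
k=0  a_k=19  p_k/q_k = 19/1
…
k=2  a_k=1  p_k/q_k = 39/2
…
k=4  a_k=4  p_k/q_k = 275/14
k=5  a_k=1  p_k/q_k = 334/17
…
k=7  a_k=1  p_k/q_k = 6621/337
…
k=9  a_k=1  p_k/q_k = 39392/2005
k=10  a_k=1  p_k/q_k = 72163/3673
k=11  a_k=1  p_k/q_k = 111555/5678
(x₁, y₁) = (111555, 5678);  111555² − 386·5678² = 1 ✓
(x_2, y_2) = (111555·111555 + 386·5678·5678, 111555·5678 + 5678·111555) = (24889036049, 1266818580)
(x_3, y_3) = (111555·24889036049 + 386·5678·1266818580, 111555·1266818580 + 5678·24889036049) = (5552992832780835, 282639893378122)
(x_4, y_4) = (111555·5552992832780835 + 386·5678·282639893378122, 111555·282639893378122 + 5678·5552992832780835) = (1238928230896843060801, 63059786610325980840)

111555 5678
24889036049 1266818580
5552992832780835 282639893378122
1238928230896843060801 63059786610325980840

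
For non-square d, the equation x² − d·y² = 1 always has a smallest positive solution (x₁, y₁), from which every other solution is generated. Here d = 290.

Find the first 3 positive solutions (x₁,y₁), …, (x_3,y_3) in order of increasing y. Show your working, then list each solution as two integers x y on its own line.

√290 → a₀=17, period (34); ℓ=1 odd so k=1
step 0: (17, 1)  from 17·(1,0) + (0,1)
step 1: (579, 34)  from 34·(17,1) + (1,0)
→ (579, 34).  Check: 579²=335241, 290·34²=335240, difference 1.
n=2: (579,34)∘(579,34) = (579·579+290·34·34, 579·34+34·579) = (670481,39372)
n=3: (670481,39372)∘(579,34) = (579·670481+290·34·39372, 579·39372+34·670481) = (776416419,45592742)

579 34
670481 39372
776416419 45592742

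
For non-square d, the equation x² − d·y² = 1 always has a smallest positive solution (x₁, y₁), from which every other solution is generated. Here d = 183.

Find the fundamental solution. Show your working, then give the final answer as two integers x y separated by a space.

d=183: √d = [13; 1,1,8,1,1,26] (ℓ=6, even), read p_5/q_5
i=0: a=13 ⇒ p=13, q=1
…
i=3: a=8 ⇒ p=230, q=17
i=4: a=1 ⇒ p=257, q=19
i=5: a=1 ⇒ p=487, q=36
fundamental: x₁=487, y₁=36  (since 237169 − 183·1296 = 1)

487 36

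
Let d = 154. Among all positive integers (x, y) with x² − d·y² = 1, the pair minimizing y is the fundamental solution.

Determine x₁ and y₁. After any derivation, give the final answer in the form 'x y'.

21295 1716

d=154: √d = [12; 2,2,3,1,2,1,3,2,2,24] (ℓ=10, even), read p_9/q_9
i=0: a=12 ⇒ p=12, q=1
i=1: a=2 ⇒ p=25, q=2
…
i=7: a=3 ⇒ p=3847, q=310
i=8: a=2 ⇒ p=8724, q=703
i=9: a=2 ⇒ p=21295, q=1716
(x₁, y₁) = (21295, 1716);  21295² − 154·1716² = 1 ✓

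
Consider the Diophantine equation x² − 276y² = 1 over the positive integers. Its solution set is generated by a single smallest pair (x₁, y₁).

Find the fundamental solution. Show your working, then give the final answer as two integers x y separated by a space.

[16; 1,1,1,1,2,2,2,1,1,1,1,32] for √276; ℓ=12 ⇒ convergent index 11
i=0: a=16 ⇒ p=16, q=1
i=1: a=1 ⇒ p=17, q=1
i=2: a=1 ⇒ p=33, q=2
i=3: a=1 ⇒ p=50, q=3
i=4: a=1 ⇒ p=83, q=5
i=5: a=2 ⇒ p=216, q=13
i=6: a=2 ⇒ p=515, q=31
i=7: a=2 ⇒ p=1246, q=75
i=8: a=1 ⇒ p=1761, q=106
i=9: a=1 ⇒ p=3007, q=181
i=10: a=1 ⇒ p=4768, q=287
i=11: a=1 ⇒ p=7775, q=468
→ (7775, 468).  Check: 7775²=60450625, 276·468²=60450624, difference 1.

7775 468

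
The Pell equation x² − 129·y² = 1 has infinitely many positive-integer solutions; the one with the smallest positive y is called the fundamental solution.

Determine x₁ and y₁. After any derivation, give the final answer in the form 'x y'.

[11; 2,1,3,1,6,1,3,1,2,22] for √129; ℓ=10 ⇒ convergent index 9
step 0: (11, 1)  from 11·(1,0) + (0,1)
step 1: (23, 2)  from 2·(11,1) + (1,0)
…
step 3: (125, 11)  from 3·(34,3) + (23,2)
step 4: (159, 14)  from 1·(125,11) + (34,3)
step 5: (1079, 95)  from 6·(159,14) + (125,11)
step 6: (1238, 109)  from 1·(1079,95) + (159,14)
step 7: (4793, 422)  from 3·(1238,109) + (1079,95)
step 8: (6031, 531)  from 1·(4793,422) + (1238,109)
step 9: (16855, 1484)  from 2·(6031,531) + (4793,422)
(x₁, y₁) = (16855, 1484);  16855² − 129·1484² = 1 ✓

16855 1484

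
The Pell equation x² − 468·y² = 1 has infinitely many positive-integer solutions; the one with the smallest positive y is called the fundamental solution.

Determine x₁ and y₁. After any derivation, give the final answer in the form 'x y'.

√468 = [21; 1,1,1,2,1,1,1,42, …], period ℓ=8 (even) → k=7
k=0  a_k=21  p_k/q_k = 21/1
k=1  a_k=1  p_k/q_k = 22/1
k=2  a_k=1  p_k/q_k = 43/2
k=3  a_k=1  p_k/q_k = 65/3
k=4  a_k=2  p_k/q_k = 173/8
…
k=6  a_k=1  p_k/q_k = 411/19
k=7  a_k=1  p_k/q_k = 649/30
fundamental: x₁=649, y₁=30  (since 421201 − 468·900 = 1)

649 30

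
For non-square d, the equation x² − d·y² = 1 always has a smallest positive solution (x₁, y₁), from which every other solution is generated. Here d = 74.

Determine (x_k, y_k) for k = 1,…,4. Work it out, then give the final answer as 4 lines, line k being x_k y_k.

3699 430
27365201 3181140
202447753299 23534073290
1497708451540801 174105071018280

√74 → a₀=8, period (1,1,1,1,16); ℓ=5 odd so k=9
k=0  a_k=8  p_k/q_k = 8/1
k=1  a_k=1  p_k/q_k = 9/1
…
k=8  a_k=1  p_k/q_k = 2228/259
k=9  a_k=1  p_k/q_k = 3699/430
fundamental: x₁=3699, y₁=430  (since 13682601 − 74·184900 = 1)
(x_2, y_2) = (3699·3699 + 74·430·430, 3699·430 + 430·3699) = (27365201, 3181140)
(x_3, y_3) = (3699·27365201 + 74·430·3181140, 3699·3181140 + 430·27365201) = (202447753299, 23534073290)
(x_4, y_4) = (3699·202447753299 + 74·430·23534073290, 3699·23534073290 + 430·202447753299) = (1497708451540801, 174105071018280)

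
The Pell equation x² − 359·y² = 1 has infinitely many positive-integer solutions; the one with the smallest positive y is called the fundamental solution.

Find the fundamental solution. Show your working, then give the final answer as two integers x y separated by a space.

√359 = [18; 1,17,1,36, …], period ℓ=4 (even) → k=3
a_0=18:  p_0=18·1+0=18,  q_0=18·0+1=1
a_1=1:  p_1=1·18+1=19,  q_1=1·1+0=1
a_2=17:  p_2=17·19+18=341,  q_2=17·1+1=18
a_3=1:  p_3=1·341+19=360,  q_3=1·18+1=19
→ (360, 19).  Check: 360²=129600, 359·19²=129599, difference 1.

360 19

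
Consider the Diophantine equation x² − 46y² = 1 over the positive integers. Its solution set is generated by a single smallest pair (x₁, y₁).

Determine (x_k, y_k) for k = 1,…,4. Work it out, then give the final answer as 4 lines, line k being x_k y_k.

√46 → a₀=6, period (1,3,1,1,2,6,2,1,1,3,1,12); ℓ=12 even so k=11
i=0: a=6 ⇒ p=6, q=1
…
i=2: a=3 ⇒ p=27, q=4
i=3: a=1 ⇒ p=34, q=5
…
i=5: a=2 ⇒ p=156, q=23
i=6: a=6 ⇒ p=997, q=147
…
i=8: a=1 ⇒ p=3147, q=464
i=9: a=1 ⇒ p=5297, q=781
i=10: a=3 ⇒ p=19038, q=2807
i=11: a=1 ⇒ p=24335, q=3588
(x₁, y₁) = (24335, 3588);  24335² − 46·3588² = 1 ✓
(24335+3588√46)^2 = 1184384449 + 174627960√46
(24335+3588√46)^3 = 57643991108495 + 8499142809612√46
(24335+3588√46)^4 = 2805533046066067201 + 413653280369188080√46

24335 3588
1184384449 174627960
57643991108495 8499142809612
2805533046066067201 413653280369188080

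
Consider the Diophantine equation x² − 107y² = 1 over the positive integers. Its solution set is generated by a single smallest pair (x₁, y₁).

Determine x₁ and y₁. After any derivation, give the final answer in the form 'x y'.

d=107: √d = [10; 2,1,9,1,2,20] (ℓ=6, even), read p_5/q_5
step 0: (10, 1)  from 10·(1,0) + (0,1)
…
step 3: (300, 29)  from 9·(31,3) + (21,2)
step 4: (331, 32)  from 1·(300,29) + (31,3)
step 5: (962, 93)  from 2·(331,32) + (300,29)
(x₁, y₁) = (962, 93);  962² − 107·93² = 1 ✓

962 93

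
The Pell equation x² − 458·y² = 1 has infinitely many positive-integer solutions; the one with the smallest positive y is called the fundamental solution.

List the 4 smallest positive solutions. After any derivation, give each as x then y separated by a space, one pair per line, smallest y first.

22899 1070
1048728401 49003860
48029663286099 2244278779210
2199662518128033601 102783479481255720

√458 → a₀=21, period (2,2,42); ℓ=3 odd so k=5
k=0  a_k=21  p_k/q_k = 21/1
k=1  a_k=2  p_k/q_k = 43/2
…
k=3  a_k=42  p_k/q_k = 4537/212
k=4  a_k=2  p_k/q_k = 9181/429
k=5  a_k=2  p_k/q_k = 22899/1070
(x₁, y₁) = (22899, 1070);  22899² − 458·1070² = 1 ✓
k=2:  x_2 = 22899·22899+458·1070·1070 = 1048728401,  y_2 = 22899·1070+1070·22899 = 49003860
k=3:  x_3 = 22899·1048728401+458·1070·49003860 = 48029663286099,  y_3 = 22899·49003860+1070·1048728401 = 2244278779210
k=4:  x_4 = 22899·48029663286099+458·1070·2244278779210 = 2199662518128033601,  y_4 = 22899·2244278779210+1070·48029663286099 = 102783479481255720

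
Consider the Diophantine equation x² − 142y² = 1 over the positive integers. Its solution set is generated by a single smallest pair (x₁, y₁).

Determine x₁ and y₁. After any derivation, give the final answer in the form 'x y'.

[11; 1,10,1,22] for √142; ℓ=4 ⇒ convergent index 3
step 0: (11, 1)  from 11·(1,0) + (0,1)
…
step 2: (131, 11)  from 10·(12,1) + (11,1)
step 3: (143, 12)  from 1·(131,11) + (12,1)
fundamental: x₁=143, y₁=12  (since 20449 − 142·144 = 1)

143 12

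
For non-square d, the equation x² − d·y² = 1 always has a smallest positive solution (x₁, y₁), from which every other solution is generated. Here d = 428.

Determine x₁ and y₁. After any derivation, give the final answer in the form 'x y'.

√428 → a₀=20, period (1,2,4,1,5,10,5,1,4,2,1,40); ℓ=12 even so k=11
k=0  a_k=20  p_k/q_k = 20/1
k=1  a_k=1  p_k/q_k = 21/1
…
k=3  a_k=4  p_k/q_k = 269/13
k=4  a_k=1  p_k/q_k = 331/16
…
k=9  a_k=4  p_k/q_k = 577179/27899
k=10  a_k=2  p_k/q_k = 1273708/61567
k=11  a_k=1  p_k/q_k = 1850887/89466
→ (1850887, 89466).  Check: 1850887²=3425782686769, 428·89466²=3425782686768, difference 1.

1850887 89466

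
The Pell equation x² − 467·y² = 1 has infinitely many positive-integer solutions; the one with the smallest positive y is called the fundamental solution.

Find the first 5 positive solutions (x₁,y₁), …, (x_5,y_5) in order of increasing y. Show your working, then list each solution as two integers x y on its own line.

√467 → a₀=21, period (1,1,1,1,3,…,1,1,42); ℓ=14 even so k=13
i=0: a=21 ⇒ p=21, q=1
i=1: a=1 ⇒ p=22, q=1
i=2: a=1 ⇒ p=43, q=2
…
i=4: a=1 ⇒ p=108, q=5
i=5: a=3 ⇒ p=389, q=18
i=6: a=3 ⇒ p=1275, q=59
i=7: a=21 ⇒ p=27164, q=1257
i=8: a=3 ⇒ p=82767, q=3830
i=9: a=3 ⇒ p=275465, q=12747
i=10: a=1 ⇒ p=358232, q=16577
i=11: a=1 ⇒ p=633697, q=29324
i=12: a=1 ⇒ p=991929, q=45901
i=13: a=1 ⇒ p=1625626, q=75225
→ (1625626, 75225).  Check: 1625626²=2642659891876, 467·75225²=2642659891875, difference 1.
n=2: (1625626,75225)∘(1625626,75225) = (1625626·1625626+467·75225·75225, 1625626·75225+75225·1625626) = (5285319783751,244575431700)
n=3: (5285319783751,244575431700)∘(1625626,75225) = (1625626·5285319783751+467·75225·244575431700, 1625626·244575431700+75225·5285319783751) = (17183906517558380626,795176361465413175)
n=4: (17183906517558380626,795176361465413175)∘(1625626,75225) = (1625626·17183906517558380626+467·75225·795176361465413175, 1625626·795176361465413175+75225·17183906517558380626) = (55869210433019434807260001,2585318735566902940613400)
n=5: (55869210433019434807260001,2585318735566902940613400)∘(1625626,75225) = (1625626·55869210433019434807260001+467·75225·2585318735566902940613400, 1625626·2585318735566902940613400+75225·55869210433019434807260001) = (181644882158758119549456134390626,8405522709648569143113732563625)

1625626 75225
5285319783751 244575431700
17183906517558380626 795176361465413175
55869210433019434807260001 2585318735566902940613400
181644882158758119549456134390626 8405522709648569143113732563625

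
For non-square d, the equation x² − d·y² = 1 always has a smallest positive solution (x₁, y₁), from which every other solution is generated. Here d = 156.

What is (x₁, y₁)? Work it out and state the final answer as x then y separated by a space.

[12; 2,24] for √156; ℓ=2 ⇒ convergent index 1
a_0=12:  p_0=12·1+0=12,  q_0=12·0+1=1
a_1=2:  p_1=2·12+1=25,  q_1=2·1+0=2
fundamental: x₁=25, y₁=2  (since 625 − 156·4 = 1)

25 2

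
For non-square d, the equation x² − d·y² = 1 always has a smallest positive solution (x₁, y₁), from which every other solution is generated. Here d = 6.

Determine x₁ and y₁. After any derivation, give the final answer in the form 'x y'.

√6 = [2; 2,4, …], period ℓ=2 (even) → k=1
step 0: (2, 1)  from 2·(1,0) + (0,1)
step 1: (5, 2)  from 2·(2,1) + (1,0)
fundamental: x₁=5, y₁=2  (since 25 − 6·4 = 1)

5 2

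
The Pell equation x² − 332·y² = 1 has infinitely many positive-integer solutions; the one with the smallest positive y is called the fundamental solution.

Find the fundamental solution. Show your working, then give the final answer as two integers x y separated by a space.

d=332: √d = [18; 4,1,1,8,1,1,4,36] (ℓ=8, even), read p_7/q_7
i=0: a=18 ⇒ p=18, q=1
i=1: a=4 ⇒ p=73, q=4
i=2: a=1 ⇒ p=91, q=5
…
i=4: a=8 ⇒ p=1403, q=77
i=5: a=1 ⇒ p=1567, q=86
i=6: a=1 ⇒ p=2970, q=163
i=7: a=4 ⇒ p=13447, q=738
(x₁, y₁) = (13447, 738);  13447² − 332·738² = 1 ✓

13447 738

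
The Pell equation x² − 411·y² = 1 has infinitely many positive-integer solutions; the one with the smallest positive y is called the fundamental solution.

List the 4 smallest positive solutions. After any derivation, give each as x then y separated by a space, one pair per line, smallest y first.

√411 = [20; 3,1,1,1,19,1,1,1,3,40, …], period ℓ=10 (even) → k=9
i=0: a=20 ⇒ p=20, q=1
…
i=2: a=1 ⇒ p=81, q=4
i=3: a=1 ⇒ p=142, q=7
i=4: a=1 ⇒ p=223, q=11
i=5: a=19 ⇒ p=4379, q=216
…
i=7: a=1 ⇒ p=8981, q=443
i=8: a=1 ⇒ p=13583, q=670
i=9: a=3 ⇒ p=49730, q=2453
→ (49730, 2453).  Check: 49730²=2473072900, 411·2453²=2473072899, difference 1.
k=2:  x_2 = 49730·49730+411·2453·2453 = 4946145799,  y_2 = 49730·2453+2453·49730 = 243975380
k=3:  x_3 = 49730·4946145799+411·2453·243975380 = 491943661118810,  y_3 = 49730·243975380+2453·4946145799 = 24265791292347
k=4:  x_4 = 49730·491943661118810+411·2453·24265791292347 = 48928716529930696801,  y_4 = 49730·24265791292347+2453·491943661118810 = 2413475601692857240

49730 2453
4946145799 243975380
491943661118810 24265791292347
48928716529930696801 2413475601692857240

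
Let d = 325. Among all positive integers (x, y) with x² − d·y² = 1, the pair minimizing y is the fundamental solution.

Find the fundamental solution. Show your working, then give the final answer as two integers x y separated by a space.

649 36

d=325: √d = [18; 36] (ℓ=1, odd), read p_1/q_1
i=0: a=18 ⇒ p=18, q=1
i=1: a=36 ⇒ p=649, q=36
(x₁, y₁) = (649, 36);  649² − 325·36² = 1 ✓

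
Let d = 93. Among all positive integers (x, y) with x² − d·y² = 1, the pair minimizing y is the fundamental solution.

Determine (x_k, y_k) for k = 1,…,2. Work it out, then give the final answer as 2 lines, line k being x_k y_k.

12151 1260
295293601 30620520

√93 → a₀=9, period (1,1,1,4,6,4,1,1,1,18); ℓ=10 even so k=9
k=0  a_k=9  p_k/q_k = 9/1
…
k=6  a_k=4  p_k/q_k = 3491/362
k=7  a_k=1  p_k/q_k = 4330/449
k=8  a_k=1  p_k/q_k = 7821/811
k=9  a_k=1  p_k/q_k = 12151/1260
fundamental: x₁=12151, y₁=1260  (since 147646801 − 93·1587600 = 1)
(x_2, y_2) = (12151·12151 + 93·1260·1260, 12151·1260 + 1260·12151) = (295293601, 30620520)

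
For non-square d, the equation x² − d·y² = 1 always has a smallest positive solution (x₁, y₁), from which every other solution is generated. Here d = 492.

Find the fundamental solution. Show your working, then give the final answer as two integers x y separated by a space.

[22; 5,1,1,10,1,1,5,44] for √492; ℓ=8 ⇒ convergent index 7
a_0=22:  p_0=22·1+0=22,  q_0=22·0+1=1
…
a_4=10:  p_4=10·244+133=2573,  q_4=10·11+6=116
a_5=1:  p_5=1·2573+244=2817,  q_5=1·116+11=127
a_6=1:  p_6=1·2817+2573=5390,  q_6=1·127+116=243
a_7=5:  p_7=5·5390+2817=29767,  q_7=5·243+127=1342
fundamental: x₁=29767, y₁=1342  (since 886074289 − 492·1800964 = 1)

29767 1342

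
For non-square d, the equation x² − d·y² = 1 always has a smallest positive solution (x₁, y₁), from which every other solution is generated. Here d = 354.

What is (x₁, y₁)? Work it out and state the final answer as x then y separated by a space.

258065 13716

[18; 1,4,2,2,18,2,2,4,1,36] for √354; ℓ=10 ⇒ convergent index 9
a_0=18:  p_0=18·1+0=18,  q_0=18·0+1=1
…
a_8=4:  p_8=4·47771+19210=210294,  q_8=4·2539+1021=11177
a_9=1:  p_9=1·210294+47771=258065,  q_9=1·11177+2539=13716
→ (258065, 13716).  Check: 258065²=66597544225, 354·13716²=66597544224, difference 1.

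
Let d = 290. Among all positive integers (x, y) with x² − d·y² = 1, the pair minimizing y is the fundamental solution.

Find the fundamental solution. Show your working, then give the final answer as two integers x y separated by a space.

√290 → a₀=17, period (34); ℓ=1 odd so k=1
step 0: (17, 1)  from 17·(1,0) + (0,1)
step 1: (579, 34)  from 34·(17,1) + (1,0)
(x₁, y₁) = (579, 34);  579² − 290·34² = 1 ✓

579 34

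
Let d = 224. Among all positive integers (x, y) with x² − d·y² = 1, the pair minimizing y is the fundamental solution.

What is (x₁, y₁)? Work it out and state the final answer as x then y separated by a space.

15 1

√224 = [14; 1,28, …], period ℓ=2 (even) → k=1
k=0  a_k=14  p_k/q_k = 14/1
k=1  a_k=1  p_k/q_k = 15/1
→ (15, 1).  Check: 15²=225, 224·1²=224, difference 1.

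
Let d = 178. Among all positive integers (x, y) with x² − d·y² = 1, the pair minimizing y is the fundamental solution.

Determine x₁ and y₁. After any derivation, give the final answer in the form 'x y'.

1601 120

d=178: √d = [13; 2,1,12,1,2,26] (ℓ=6, even), read p_5/q_5
step 0: (13, 1)  from 13·(1,0) + (0,1)
step 1: (27, 2)  from 2·(13,1) + (1,0)
step 2: (40, 3)  from 1·(27,2) + (13,1)
…
step 4: (547, 41)  from 1·(507,38) + (40,3)
step 5: (1601, 120)  from 2·(547,41) + (507,38)
(x₁, y₁) = (1601, 120);  1601² − 178·120² = 1 ✓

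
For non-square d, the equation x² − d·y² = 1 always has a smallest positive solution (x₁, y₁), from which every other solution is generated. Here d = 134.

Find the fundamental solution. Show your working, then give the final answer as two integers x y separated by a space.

[11; 1,1,2,1,3,…,1,1,22] for √134; ℓ=14 ⇒ convergent index 13
k=0  a_k=11  p_k/q_k = 11/1
…
k=2  a_k=1  p_k/q_k = 23/2
…
k=5  a_k=3  p_k/q_k = 301/26
…
k=7  a_k=10  p_k/q_k = 4121/356
…
k=9  a_k=3  p_k/q_k = 17630/1523
k=10  a_k=1  p_k/q_k = 22133/1912
…
k=12  a_k=1  p_k/q_k = 84029/7259
k=13  a_k=1  p_k/q_k = 145925/12606
fundamental: x₁=145925, y₁=12606  (since 21294105625 − 134·158911236 = 1)

145925 12606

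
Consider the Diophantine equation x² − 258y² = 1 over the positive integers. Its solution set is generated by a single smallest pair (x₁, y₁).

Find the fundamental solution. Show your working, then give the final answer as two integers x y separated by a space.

257 16

[16; 16,32] for √258; ℓ=2 ⇒ convergent index 1
step 0: (16, 1)  from 16·(1,0) + (0,1)
step 1: (257, 16)  from 16·(16,1) + (1,0)
(x₁, y₁) = (257, 16);  257² − 258·16² = 1 ✓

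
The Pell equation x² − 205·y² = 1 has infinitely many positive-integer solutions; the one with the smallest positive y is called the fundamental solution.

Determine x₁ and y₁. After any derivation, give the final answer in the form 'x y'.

d=205: √d = [14; 3,6,1,4,1,6,3,28] (ℓ=8, even), read p_7/q_7
i=0: a=14 ⇒ p=14, q=1
i=1: a=3 ⇒ p=43, q=3
i=2: a=6 ⇒ p=272, q=19
…
i=6: a=6 ⇒ p=12614, q=881
i=7: a=3 ⇒ p=39689, q=2772
fundamental: x₁=39689, y₁=2772  (since 1575216721 − 205·7683984 = 1)

39689 2772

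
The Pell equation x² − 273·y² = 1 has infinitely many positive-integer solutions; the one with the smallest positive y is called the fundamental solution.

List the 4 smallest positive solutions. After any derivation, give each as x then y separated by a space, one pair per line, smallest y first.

√273 = [16; 1,1,10,1,1,32, …], period ℓ=6 (even) → k=5
step 0: (16, 1)  from 16·(1,0) + (0,1)
step 1: (17, 1)  from 1·(16,1) + (1,0)
step 2: (33, 2)  from 1·(17,1) + (16,1)
step 3: (347, 21)  from 10·(33,2) + (17,1)
step 4: (380, 23)  from 1·(347,21) + (33,2)
step 5: (727, 44)  from 1·(380,23) + (347,21)
(x₁, y₁) = (727, 44);  727² − 273·44² = 1 ✓
(x_2, y_2) = (727·727 + 273·44·44, 727·44 + 44·727) = (1057057, 63976)
(x_3, y_3) = (727·1057057 + 273·44·63976, 727·63976 + 44·1057057) = (1536960151, 93021060)
(x_4, y_4) = (727·1536960151 + 273·44·93021060, 727·93021060 + 44·1536960151) = (2234739002497, 135252557264)

727 44
1057057 63976
1536960151 93021060
2234739002497 135252557264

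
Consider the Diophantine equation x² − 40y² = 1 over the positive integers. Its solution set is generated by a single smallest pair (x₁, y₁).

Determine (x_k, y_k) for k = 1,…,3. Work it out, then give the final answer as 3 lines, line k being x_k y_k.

√40 = [6; 3,12, …], period ℓ=2 (even) → k=1
step 0: (6, 1)  from 6·(1,0) + (0,1)
step 1: (19, 3)  from 3·(6,1) + (1,0)
(x₁, y₁) = (19, 3);  19² − 40·3² = 1 ✓
n=2: (19,3)∘(19,3) = (19·19+40·3·3, 19·3+3·19) = (721,114)
n=3: (721,114)∘(19,3) = (19·721+40·3·114, 19·114+3·721) = (27379,4329)

19 3
721 114
27379 4329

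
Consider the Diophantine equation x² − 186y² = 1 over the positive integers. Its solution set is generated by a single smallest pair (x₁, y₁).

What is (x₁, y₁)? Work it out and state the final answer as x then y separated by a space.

7501 550

d=186: √d = [13; 1,1,1,3,4,3,1,1,1,26] (ℓ=10, even), read p_9/q_9
a_0=13:  p_0=13·1+0=13,  q_0=13·0+1=1
…
a_3=1:  p_3=1·27+14=41,  q_3=1·2+1=3
…
a_6=3:  p_6=3·641+150=2073,  q_6=3·47+11=152
a_7=1:  p_7=1·2073+641=2714,  q_7=1·152+47=199
a_8=1:  p_8=1·2714+2073=4787,  q_8=1·199+152=351
a_9=1:  p_9=1·4787+2714=7501,  q_9=1·351+199=550
(x₁, y₁) = (7501, 550);  7501² − 186·550² = 1 ✓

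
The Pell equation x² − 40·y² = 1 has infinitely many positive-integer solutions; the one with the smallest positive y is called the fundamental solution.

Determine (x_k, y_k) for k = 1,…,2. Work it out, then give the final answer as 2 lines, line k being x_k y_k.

19 3
721 114

[6; 3,12] for √40; ℓ=2 ⇒ convergent index 1
i=0: a=6 ⇒ p=6, q=1
i=1: a=3 ⇒ p=19, q=3
(x₁, y₁) = (19, 3);  19² − 40·3² = 1 ✓
(x_2, y_2) = (19·19 + 40·3·3, 19·3 + 3·19) = (721, 114)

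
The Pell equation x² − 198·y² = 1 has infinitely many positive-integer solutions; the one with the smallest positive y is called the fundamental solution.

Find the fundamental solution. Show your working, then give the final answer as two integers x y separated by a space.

197 14

[14; 14,28] for √198; ℓ=2 ⇒ convergent index 1
a_0=14:  p_0=14·1+0=14,  q_0=14·0+1=1
a_1=14:  p_1=14·14+1=197,  q_1=14·1+0=14
(x₁, y₁) = (197, 14);  197² − 198·14² = 1 ✓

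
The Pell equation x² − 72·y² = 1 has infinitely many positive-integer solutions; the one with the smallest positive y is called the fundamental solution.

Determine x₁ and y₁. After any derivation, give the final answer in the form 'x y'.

17 2

d=72: √d = [8; 2,16] (ℓ=2, even), read p_1/q_1
a_0=8:  p_0=8·1+0=8,  q_0=8·0+1=1
a_1=2:  p_1=2·8+1=17,  q_1=2·1+0=2
→ (17, 2).  Check: 17²=289, 72·2²=288, difference 1.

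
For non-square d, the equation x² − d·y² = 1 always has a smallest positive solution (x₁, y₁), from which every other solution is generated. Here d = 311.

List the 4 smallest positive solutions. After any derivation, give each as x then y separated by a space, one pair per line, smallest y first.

16883880 957397
570130807708799 32329152120720
19252040283316857636360 1091683049815963029803
650098275797375082487964044801 36863691222253451430108430560

√311 → a₀=17, period (1,1,1,2,1,…,1,1,34); ℓ=16 even so k=15
a_0=17:  p_0=17·1+0=17,  q_0=17·0+1=1
a_1=1:  p_1=1·17+1=18,  q_1=1·1+0=1
a_2=1:  p_2=1·18+17=35,  q_2=1·1+1=2
…
a_4=2:  p_4=2·53+35=141,  q_4=2·3+2=8
…
a_6=6:  p_6=6·194+141=1305,  q_6=6·11+8=74
a_7=3:  p_7=3·1305+194=4109,  q_7=3·74+11=233
a_8=17:  p_8=17·4109+1305=71158,  q_8=17·233+74=4035
a_9=3:  p_9=3·71158+4109=217583,  q_9=3·4035+233=12338
…
a_13=1:  p_13=1·4565134+1594239=6159373,  q_13=1·258865+90401=349266
a_14=1:  p_14=1·6159373+4565134=10724507,  q_14=1·349266+258865=608131
a_15=1:  p_15=1·10724507+6159373=16883880,  q_15=1·608131+349266=957397
fundamental: x₁=16883880, y₁=957397  (since 285065403854400 − 311·916609015609 = 1)
(x_2, y_2) = (16883880·16883880 + 311·957397·957397, 16883880·957397 + 957397·16883880) = (570130807708799, 32329152120720)
(x_3, y_3) = (16883880·570130807708799 + 311·957397·32329152120720, 16883880·32329152120720 + 957397·570130807708799) = (19252040283316857636360, 1091683049815963029803)
(x_4, y_4) = (16883880·19252040283316857636360 + 311·957397·1091683049815963029803, 16883880·1091683049815963029803 + 957397·19252040283316857636360) = (650098275797375082487964044801, 36863691222253451430108430560)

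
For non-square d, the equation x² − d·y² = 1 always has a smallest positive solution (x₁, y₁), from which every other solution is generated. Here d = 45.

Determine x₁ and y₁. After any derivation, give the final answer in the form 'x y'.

161 24

√45 → a₀=6, period (1,2,2,2,1,12); ℓ=6 even so k=5
step 0: (6, 1)  from 6·(1,0) + (0,1)
…
step 2: (20, 3)  from 2·(7,1) + (6,1)
step 3: (47, 7)  from 2·(20,3) + (7,1)
step 4: (114, 17)  from 2·(47,7) + (20,3)
step 5: (161, 24)  from 1·(114,17) + (47,7)
fundamental: x₁=161, y₁=24  (since 25921 − 45·576 = 1)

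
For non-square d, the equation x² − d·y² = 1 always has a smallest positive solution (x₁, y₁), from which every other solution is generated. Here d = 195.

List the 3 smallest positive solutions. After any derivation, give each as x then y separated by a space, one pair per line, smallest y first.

[13; 1,26] for √195; ℓ=2 ⇒ convergent index 1
a_0=13:  p_0=13·1+0=13,  q_0=13·0+1=1
a_1=1:  p_1=1·13+1=14,  q_1=1·1+0=1
→ (14, 1).  Check: 14²=196, 195·1²=195, difference 1.
(x_2, y_2) = (14·14 + 195·1·1, 14·1 + 1·14) = (391, 28)
(x_3, y_3) = (14·391 + 195·1·28, 14·28 + 1·391) = (10934, 783)

14 1
391 28
10934 783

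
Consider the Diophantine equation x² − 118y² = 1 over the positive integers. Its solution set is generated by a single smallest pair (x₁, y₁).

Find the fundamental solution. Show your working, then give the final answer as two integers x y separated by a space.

[10; 1,6,3,2,10,2,3,6,1,20] for √118; ℓ=10 ⇒ convergent index 9
i=0: a=10 ⇒ p=10, q=1
…
i=8: a=6 ⇒ p=264802, q=24377
i=9: a=1 ⇒ p=306917, q=28254
→ (306917, 28254).  Check: 306917²=94198044889, 118·28254²=94198044888, difference 1.

306917 28254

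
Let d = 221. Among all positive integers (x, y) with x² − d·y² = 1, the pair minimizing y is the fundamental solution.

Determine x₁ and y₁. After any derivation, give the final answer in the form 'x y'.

1665 112

√221 = [14; 1,6,2,6,1,28, …], period ℓ=6 (even) → k=5
step 0: (14, 1)  from 14·(1,0) + (0,1)
step 1: (15, 1)  from 1·(14,1) + (1,0)
…
step 4: (1442, 97)  from 6·(223,15) + (104,7)
step 5: (1665, 112)  from 1·(1442,97) + (223,15)
→ (1665, 112).  Check: 1665²=2772225, 221·112²=2772224, difference 1.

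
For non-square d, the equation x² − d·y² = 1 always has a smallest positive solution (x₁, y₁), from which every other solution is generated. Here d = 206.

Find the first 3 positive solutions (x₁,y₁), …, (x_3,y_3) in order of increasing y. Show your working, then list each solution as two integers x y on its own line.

59535 4148
7088832449 493902360
844067279642895 58808954001052

[14; 2,1,5,14,5,1,2,28] for √206; ℓ=8 ⇒ convergent index 7
a_0=14:  p_0=14·1+0=14,  q_0=14·0+1=1
…
a_2=1:  p_2=1·29+14=43,  q_2=1·2+1=3
a_3=5:  p_3=5·43+29=244,  q_3=5·3+2=17
a_4=14:  p_4=14·244+43=3459,  q_4=14·17+3=241
a_5=5:  p_5=5·3459+244=17539,  q_5=5·241+17=1222
a_6=1:  p_6=1·17539+3459=20998,  q_6=1·1222+241=1463
a_7=2:  p_7=2·20998+17539=59535,  q_7=2·1463+1222=4148
→ (59535, 4148).  Check: 59535²=3544416225, 206·4148²=3544416224, difference 1.
n=2: (59535,4148)∘(59535,4148) = (59535·59535+206·4148·4148, 59535·4148+4148·59535) = (7088832449,493902360)
n=3: (7088832449,493902360)∘(59535,4148) = (59535·7088832449+206·4148·493902360, 59535·493902360+4148·7088832449) = (844067279642895,58808954001052)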